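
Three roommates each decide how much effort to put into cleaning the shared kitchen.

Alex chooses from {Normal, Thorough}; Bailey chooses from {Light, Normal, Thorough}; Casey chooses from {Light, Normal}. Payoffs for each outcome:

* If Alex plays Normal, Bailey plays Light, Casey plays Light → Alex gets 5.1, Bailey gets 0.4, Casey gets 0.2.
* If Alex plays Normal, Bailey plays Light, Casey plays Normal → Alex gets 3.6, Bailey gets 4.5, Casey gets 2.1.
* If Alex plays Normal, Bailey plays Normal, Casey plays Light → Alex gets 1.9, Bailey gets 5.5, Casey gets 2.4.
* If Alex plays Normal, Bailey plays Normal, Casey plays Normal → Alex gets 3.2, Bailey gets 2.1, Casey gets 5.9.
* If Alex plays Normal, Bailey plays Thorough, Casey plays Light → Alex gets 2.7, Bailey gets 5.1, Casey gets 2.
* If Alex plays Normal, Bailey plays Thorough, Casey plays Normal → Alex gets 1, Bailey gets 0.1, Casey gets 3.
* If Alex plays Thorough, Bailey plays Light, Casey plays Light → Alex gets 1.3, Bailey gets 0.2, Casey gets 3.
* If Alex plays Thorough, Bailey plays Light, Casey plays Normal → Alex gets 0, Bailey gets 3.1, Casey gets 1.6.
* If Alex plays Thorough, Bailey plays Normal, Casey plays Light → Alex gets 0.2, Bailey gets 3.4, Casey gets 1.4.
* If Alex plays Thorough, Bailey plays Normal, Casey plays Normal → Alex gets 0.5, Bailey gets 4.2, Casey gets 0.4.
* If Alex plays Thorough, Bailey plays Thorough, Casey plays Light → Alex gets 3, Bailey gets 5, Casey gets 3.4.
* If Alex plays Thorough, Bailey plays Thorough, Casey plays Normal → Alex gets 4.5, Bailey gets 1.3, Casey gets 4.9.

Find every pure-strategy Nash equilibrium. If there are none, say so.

Pure NE: (Normal, Light, Normal)

(Normal, Light, Light): Bailey can switch to Normal (0.4 → 5.5). Not NE.
(Normal, Light, Normal): Alex gets 3.6, best alternative 0; Bailey gets 4.5, best alternative 2.1; Casey gets 2.1, best alternative 0.2. No profitable deviation — NE.
(Normal, Normal, Light): Casey can switch to Normal (2.4 → 5.9). Not NE.
(Normal, Normal, Normal): Bailey can switch to Light (2.1 → 4.5). Not NE.
(Normal, Thorough, Light): Alex can switch to Thorough (2.7 → 3). Not NE.
(Normal, Thorough, Normal): Alex can switch to Thorough (1 → 4.5). Not NE.
(Thorough, Light, Light): Alex can switch to Normal (1.3 → 5.1). Not NE.
(The remaining 5 profiles each have a profitable deviation by the same check.)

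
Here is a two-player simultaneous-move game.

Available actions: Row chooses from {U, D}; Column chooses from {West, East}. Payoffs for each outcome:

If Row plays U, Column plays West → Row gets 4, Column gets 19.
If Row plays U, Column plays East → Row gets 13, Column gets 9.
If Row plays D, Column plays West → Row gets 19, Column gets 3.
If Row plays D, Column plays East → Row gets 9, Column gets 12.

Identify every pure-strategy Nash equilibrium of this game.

This game has no pure Nash equilibrium.

For each player, find the best response to each opponent profile; mutual best responses are the pure NE.
Row against West: payoffs 4, 19 → best response D.
Row against East: payoffs 13, 9 → best response U.
Column against U: payoffs 19, 9 → best response West.
Column against D: payoffs 3, 12 → best response East.
No profile is a mutual best response for all players.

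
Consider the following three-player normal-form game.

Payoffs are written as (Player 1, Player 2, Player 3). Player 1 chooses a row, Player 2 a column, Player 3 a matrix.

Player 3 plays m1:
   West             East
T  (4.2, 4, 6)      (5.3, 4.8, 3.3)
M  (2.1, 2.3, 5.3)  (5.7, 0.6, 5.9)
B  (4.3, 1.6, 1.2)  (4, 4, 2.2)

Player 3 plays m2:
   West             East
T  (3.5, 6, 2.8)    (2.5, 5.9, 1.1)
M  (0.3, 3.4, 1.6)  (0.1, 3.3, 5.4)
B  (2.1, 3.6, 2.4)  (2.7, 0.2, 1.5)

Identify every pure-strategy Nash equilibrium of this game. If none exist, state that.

There is no pure-strategy Nash equilibrium.

Player 1 against (West, m1): payoffs 4.2, 2.1, 4.3 → best response B.
Player 1 against (West, m2): payoffs 3.5, 0.3, 2.1 → best response T.
Player 1 against (East, m1): payoffs 5.3, 5.7, 4 → best response M.
Player 1 against (East, m2): payoffs 2.5, 0.1, 2.7 → best response B.
Player 2 against (T, m1): payoffs 4, 4.8 → best response East.
Player 2 against (T, m2): payoffs 6, 5.9 → best response West.
Player 2 against (M, m1): payoffs 2.3, 0.6 → best response West.
Player 2 against (M, m2): payoffs 3.4, 3.3 → best response West.
Player 2 against (B, m1): payoffs 1.6, 4 → best response East.
Player 2 against (B, m2): payoffs 3.6, 0.2 → best response West.
Player 3 against (T, West): payoffs 6, 2.8 → best response m1.
Player 3 against (T, East): payoffs 3.3, 1.1 → best response m1.
Player 3 against (M, West): payoffs 5.3, 1.6 → best response m1.
Player 3 against (M, East): payoffs 5.9, 5.4 → best response m1.
Player 3 against (B, West): payoffs 1.2, 2.4 → best response m2.
Player 3 against (B, East): payoffs 2.2, 1.5 → best response m1.
No profile is a mutual best response for all players.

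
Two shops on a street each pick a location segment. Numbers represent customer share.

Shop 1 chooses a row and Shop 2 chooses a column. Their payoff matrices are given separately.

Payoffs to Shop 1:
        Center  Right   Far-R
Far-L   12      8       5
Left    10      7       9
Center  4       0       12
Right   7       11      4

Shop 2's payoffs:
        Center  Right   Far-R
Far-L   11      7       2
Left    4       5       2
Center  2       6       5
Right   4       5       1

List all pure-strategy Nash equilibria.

(Far-L, Center): Shop 1 gets 12, best alternative 10; Shop 2 gets 11, best alternative 7. No profitable deviation — NE.
(Far-L, Right): Shop 1 can switch to Right (8 → 11). Not NE.
(Far-L, Far-R): Shop 1 can switch to Left (5 → 9). Not NE.
(Left, Center): Shop 1 can switch to Far-L (10 → 12). Not NE.
(Left, Right): Shop 1 can switch to Far-L (7 → 8). Not NE.
(Left, Far-R): Shop 1 can switch to Center (9 → 12). Not NE.
(Center, Center): Shop 1 can switch to Far-L (4 → 12). Not NE.
(Center, Right): Shop 1 can switch to Far-L (0 → 8). Not NE.
(Center, Far-R): Shop 2 can switch to Right (5 → 6). Not NE.
(Right, Center): Shop 1 can switch to Far-L (7 → 12). Not NE.
(Right, Right): Shop 1 gets 11, best alternative 8; Shop 2 gets 5, best alternative 4. No profitable deviation — NE.
(Right, Far-R): Shop 1 can switch to Far-L (4 → 5). Not NE.

The pure Nash equilibria are (Far-L, Center) and (Right, Right).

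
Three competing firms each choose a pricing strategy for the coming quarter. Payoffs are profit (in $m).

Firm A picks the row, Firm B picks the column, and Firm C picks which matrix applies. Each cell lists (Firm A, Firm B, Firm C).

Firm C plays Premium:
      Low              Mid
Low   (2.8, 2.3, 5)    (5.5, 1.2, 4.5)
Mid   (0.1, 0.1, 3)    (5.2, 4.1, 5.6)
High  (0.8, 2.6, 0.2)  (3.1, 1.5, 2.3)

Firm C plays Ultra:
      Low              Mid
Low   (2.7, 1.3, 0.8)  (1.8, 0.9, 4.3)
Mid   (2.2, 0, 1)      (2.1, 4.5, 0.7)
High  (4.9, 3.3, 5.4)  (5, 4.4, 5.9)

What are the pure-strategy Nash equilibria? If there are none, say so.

The pure Nash equilibria are (Low, Low, Premium) and (High, Mid, Ultra).

(Low, Low, Premium): Firm A gets 2.8, best alternative 0.8; Firm B gets 2.3, best alternative 1.2; Firm C gets 5, best alternative 0.8. No profitable deviation — NE.
(Low, Low, Ultra): Firm A can switch to High (2.7 → 4.9). Not NE.
(Low, Mid, Premium): Firm B can switch to Low (1.2 → 2.3). Not NE.
(Low, Mid, Ultra): Firm A can switch to Mid (1.8 → 2.1). Not NE.
(Mid, Low, Premium): Firm A can switch to Low (0.1 → 2.8). Not NE.
(Mid, Low, Ultra): Firm A can switch to Low (2.2 → 2.7). Not NE.
(Mid, Mid, Premium): Firm A can switch to Low (5.2 → 5.5). Not NE.
(Mid, Mid, Ultra): Firm A can switch to High (2.1 → 5). Not NE.
(High, Low, Premium): Firm A can switch to Low (0.8 → 2.8). Not NE.
(High, Low, Ultra): Firm B can switch to Mid (3.3 → 4.4). Not NE.
(High, Mid, Premium): Firm A can switch to Low (3.1 → 5.5). Not NE.
(High, Mid, Ultra): Firm A gets 5, best alternative 2.1; Firm B gets 4.4, best alternative 3.3; Firm C gets 5.9, best alternative 2.3. No profitable deviation — NE.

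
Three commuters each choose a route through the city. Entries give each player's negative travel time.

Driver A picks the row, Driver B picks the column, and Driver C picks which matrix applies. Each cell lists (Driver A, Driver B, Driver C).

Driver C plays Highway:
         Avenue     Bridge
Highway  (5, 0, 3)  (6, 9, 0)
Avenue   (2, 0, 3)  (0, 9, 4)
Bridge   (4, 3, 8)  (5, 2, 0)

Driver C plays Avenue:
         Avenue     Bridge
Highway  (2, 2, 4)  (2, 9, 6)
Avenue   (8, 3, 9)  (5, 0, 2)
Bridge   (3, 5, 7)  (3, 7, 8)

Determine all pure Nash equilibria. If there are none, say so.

The unique pure-strategy Nash equilibrium is (Avenue, Avenue, Avenue).

(Highway, Avenue, Highway): Driver B can switch to Bridge (0 → 9). Not NE.
(Highway, Avenue, Avenue): Driver A can switch to Avenue (2 → 8). Not NE.
(Highway, Bridge, Highway): Driver C can switch to Avenue (0 → 6). Not NE.
(Highway, Bridge, Avenue): Driver A can switch to Avenue (2 → 5). Not NE.
(Avenue, Avenue, Highway): Driver A can switch to Highway (2 → 5). Not NE.
(Avenue, Avenue, Avenue): Driver A gets 8, best alternative 3; Driver B gets 3, best alternative 0; Driver C gets 9, best alternative 3. No profitable deviation — NE.
(Avenue, Bridge, Highway): Driver A can switch to Highway (0 → 6). Not NE.
(Avenue, Bridge, Avenue): Driver B can switch to Avenue (0 → 3). Not NE.
(Bridge, Avenue, Highway): Driver A can switch to Highway (4 → 5). Not NE.
(Bridge, Avenue, Avenue): Driver A can switch to Avenue (3 → 8). Not NE.
(Bridge, Bridge, Highway): Driver A can switch to Highway (5 → 6). Not NE.
(Bridge, Bridge, Avenue): Driver A can switch to Avenue (3 → 5). Not NE.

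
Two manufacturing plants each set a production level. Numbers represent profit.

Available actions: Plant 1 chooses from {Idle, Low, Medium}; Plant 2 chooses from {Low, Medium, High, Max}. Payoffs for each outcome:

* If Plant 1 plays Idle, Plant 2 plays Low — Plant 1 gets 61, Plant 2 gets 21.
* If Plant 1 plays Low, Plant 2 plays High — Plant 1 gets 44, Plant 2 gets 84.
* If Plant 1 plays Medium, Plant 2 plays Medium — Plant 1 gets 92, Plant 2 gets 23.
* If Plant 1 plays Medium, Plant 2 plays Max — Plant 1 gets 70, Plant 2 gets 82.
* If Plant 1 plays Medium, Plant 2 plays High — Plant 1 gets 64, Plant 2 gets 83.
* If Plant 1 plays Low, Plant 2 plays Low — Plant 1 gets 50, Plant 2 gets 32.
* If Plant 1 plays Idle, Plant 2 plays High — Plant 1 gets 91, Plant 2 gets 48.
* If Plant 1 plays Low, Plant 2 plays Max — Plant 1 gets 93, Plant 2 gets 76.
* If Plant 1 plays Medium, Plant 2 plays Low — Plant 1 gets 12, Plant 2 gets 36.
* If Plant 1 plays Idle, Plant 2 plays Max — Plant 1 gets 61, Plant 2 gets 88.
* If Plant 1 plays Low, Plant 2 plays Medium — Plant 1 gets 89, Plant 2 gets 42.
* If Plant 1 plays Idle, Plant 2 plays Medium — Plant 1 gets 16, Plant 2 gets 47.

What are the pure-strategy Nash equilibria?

No pure-strategy Nash equilibrium.

Mark each player's best response to every combination of opponents' strategies; a profile where every player is best-responding is a pure Nash equilibrium.
Plant 1 against Low: payoffs 61, 50, 12 → best response Idle.
Plant 1 against Medium: payoffs 16, 89, 92 → best response Medium.
Plant 1 against High: payoffs 91, 44, 64 → best response Idle.
Plant 1 against Max: payoffs 61, 93, 70 → best response Low.
Plant 2 against Idle: payoffs 21, 47, 48, 88 → best response Max.
Plant 2 against Low: payoffs 32, 42, 84, 76 → best response High.
Plant 2 against Medium: payoffs 36, 23, 83, 82 → best response High.
No profile is a mutual best response for all players.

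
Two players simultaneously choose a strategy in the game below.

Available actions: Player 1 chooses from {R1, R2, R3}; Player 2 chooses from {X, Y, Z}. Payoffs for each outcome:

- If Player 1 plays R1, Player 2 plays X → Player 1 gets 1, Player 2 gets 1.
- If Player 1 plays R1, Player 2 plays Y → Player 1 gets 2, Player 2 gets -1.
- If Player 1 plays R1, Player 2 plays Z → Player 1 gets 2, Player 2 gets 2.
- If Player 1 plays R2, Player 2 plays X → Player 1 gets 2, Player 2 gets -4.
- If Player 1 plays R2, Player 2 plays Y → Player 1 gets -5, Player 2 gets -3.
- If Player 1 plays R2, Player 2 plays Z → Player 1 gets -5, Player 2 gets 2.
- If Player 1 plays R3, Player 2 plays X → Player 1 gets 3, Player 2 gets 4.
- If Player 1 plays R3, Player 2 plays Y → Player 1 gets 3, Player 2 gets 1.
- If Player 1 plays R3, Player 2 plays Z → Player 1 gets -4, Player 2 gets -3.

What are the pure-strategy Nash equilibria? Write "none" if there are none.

The pure Nash equilibria are (R1, Z) and (R3, X).

(R1, X): Player 1 can switch to R2 (1 → 2). Not NE.
(R1, Y): Player 1 can switch to R3 (2 → 3). Not NE.
(R1, Z): Player 1 gets 2, best alternative -4; Player 2 gets 2, best alternative 1. No profitable deviation — NE.
(R2, X): Player 1 can switch to R3 (2 → 3). Not NE.
(R2, Y): Player 1 can switch to R1 (-5 → 2). Not NE.
(R2, Z): Player 1 can switch to R1 (-5 → 2). Not NE.
(R3, X): Player 1 gets 3, best alternative 2; Player 2 gets 4, best alternative 1. No profitable deviation — NE.
(R3, Y): Player 2 can switch to X (1 → 4). Not NE.
(R3, Z): Player 1 can switch to R1 (-4 → 2). Not NE.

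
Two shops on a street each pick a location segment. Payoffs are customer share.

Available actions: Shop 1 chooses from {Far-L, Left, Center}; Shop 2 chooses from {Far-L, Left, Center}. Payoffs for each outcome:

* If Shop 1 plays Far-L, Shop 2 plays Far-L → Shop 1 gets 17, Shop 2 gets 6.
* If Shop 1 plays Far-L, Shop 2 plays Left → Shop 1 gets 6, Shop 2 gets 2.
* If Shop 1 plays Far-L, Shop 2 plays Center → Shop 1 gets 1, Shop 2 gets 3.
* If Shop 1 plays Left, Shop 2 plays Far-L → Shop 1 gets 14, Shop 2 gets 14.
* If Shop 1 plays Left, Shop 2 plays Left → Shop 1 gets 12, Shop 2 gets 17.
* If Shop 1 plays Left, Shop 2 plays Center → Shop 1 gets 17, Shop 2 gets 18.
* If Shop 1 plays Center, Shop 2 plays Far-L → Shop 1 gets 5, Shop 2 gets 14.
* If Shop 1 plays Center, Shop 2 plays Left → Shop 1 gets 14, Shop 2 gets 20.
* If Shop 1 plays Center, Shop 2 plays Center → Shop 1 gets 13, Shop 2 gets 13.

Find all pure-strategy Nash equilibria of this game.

Check each profile: it is a Nash equilibrium iff no player can strictly gain by switching unilaterally.
(Far-L, Far-L): Shop 1 gets 17, best alternative 14; Shop 2 gets 6, best alternative 3. No profitable deviation — NE.
(Far-L, Left): Shop 1 can switch to Left (6 → 12). Not NE.
(Far-L, Center): Shop 1 can switch to Left (1 → 17). Not NE.
(Left, Far-L): Shop 1 can switch to Far-L (14 → 17). Not NE.
(Left, Left): Shop 1 can switch to Center (12 → 14). Not NE.
(Left, Center): Shop 1 gets 17, best alternative 13; Shop 2 gets 18, best alternative 17. No profitable deviation — NE.
(Center, Far-L): Shop 1 can switch to Far-L (5 → 17). Not NE.
(Center, Left): Shop 1 gets 14, best alternative 12; Shop 2 gets 20, best alternative 14. No profitable deviation — NE.
(Center, Center): Shop 1 can switch to Left (13 → 17). Not NE.

The pure Nash equilibria are (Far-L, Far-L), (Left, Center), (Center, Left).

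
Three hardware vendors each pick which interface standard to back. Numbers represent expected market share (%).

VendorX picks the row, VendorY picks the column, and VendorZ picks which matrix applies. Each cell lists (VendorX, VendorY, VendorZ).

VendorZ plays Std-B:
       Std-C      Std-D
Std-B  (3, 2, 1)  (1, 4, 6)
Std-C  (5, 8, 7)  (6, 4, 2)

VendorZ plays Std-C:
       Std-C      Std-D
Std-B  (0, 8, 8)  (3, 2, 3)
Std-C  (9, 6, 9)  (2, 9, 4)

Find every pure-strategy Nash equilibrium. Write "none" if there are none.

none

Mark each player's best response to every combination of opponents' strategies; a profile where every player is best-responding is a pure Nash equilibrium.
VendorX against (Std-C, Std-B): payoffs 3, 5 → best response Std-C.
VendorX against (Std-C, Std-C): payoffs 0, 9 → best response Std-C.
VendorX against (Std-D, Std-B): payoffs 1, 6 → best response Std-C.
VendorX against (Std-D, Std-C): payoffs 3, 2 → best response Std-B.
VendorY against (Std-B, Std-B): payoffs 2, 4 → best response Std-D.
VendorY against (Std-B, Std-C): payoffs 8, 2 → best response Std-C.
VendorY against (Std-C, Std-B): payoffs 8, 4 → best response Std-C.
VendorY against (Std-C, Std-C): payoffs 6, 9 → best response Std-D.
VendorZ against (Std-B, Std-C): payoffs 1, 8 → best response Std-C.
VendorZ against (Std-B, Std-D): payoffs 6, 3 → best response Std-B.
VendorZ against (Std-C, Std-C): payoffs 7, 9 → best response Std-C.
VendorZ against (Std-C, Std-D): payoffs 2, 4 → best response Std-C.
No profile is a mutual best response for all players.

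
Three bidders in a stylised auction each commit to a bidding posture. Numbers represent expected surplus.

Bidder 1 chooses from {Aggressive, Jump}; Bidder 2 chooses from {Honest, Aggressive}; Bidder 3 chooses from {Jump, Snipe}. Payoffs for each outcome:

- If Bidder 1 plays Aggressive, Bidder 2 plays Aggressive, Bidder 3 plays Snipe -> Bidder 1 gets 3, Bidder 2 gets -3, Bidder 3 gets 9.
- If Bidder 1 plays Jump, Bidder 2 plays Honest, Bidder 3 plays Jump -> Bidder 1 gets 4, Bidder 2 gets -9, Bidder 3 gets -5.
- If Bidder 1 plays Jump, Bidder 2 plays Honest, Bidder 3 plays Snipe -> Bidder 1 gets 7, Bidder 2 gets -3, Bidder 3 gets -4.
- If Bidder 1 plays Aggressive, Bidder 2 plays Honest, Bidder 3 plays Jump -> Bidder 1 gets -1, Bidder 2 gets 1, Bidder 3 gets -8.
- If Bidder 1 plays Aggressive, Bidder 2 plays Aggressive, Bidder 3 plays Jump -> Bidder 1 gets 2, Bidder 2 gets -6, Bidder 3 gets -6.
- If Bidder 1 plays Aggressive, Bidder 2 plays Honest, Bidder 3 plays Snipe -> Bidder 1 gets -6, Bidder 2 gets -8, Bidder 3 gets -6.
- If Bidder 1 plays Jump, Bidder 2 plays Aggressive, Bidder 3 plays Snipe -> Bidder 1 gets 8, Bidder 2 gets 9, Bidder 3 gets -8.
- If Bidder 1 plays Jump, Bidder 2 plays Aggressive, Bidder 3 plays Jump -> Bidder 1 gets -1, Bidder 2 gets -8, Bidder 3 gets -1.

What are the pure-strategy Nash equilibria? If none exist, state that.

Bidder 1 against (Honest, Jump): payoffs -1, 4 → best response Jump.
Bidder 1 against (Honest, Snipe): payoffs -6, 7 → best response Jump.
Bidder 1 against (Aggressive, Jump): payoffs 2, -1 → best response Aggressive.
Bidder 1 against (Aggressive, Snipe): payoffs 3, 8 → best response Jump.
Bidder 2 against (Aggressive, Jump): payoffs 1, -6 → best response Honest.
Bidder 2 against (Aggressive, Snipe): payoffs -8, -3 → best response Aggressive.
Bidder 2 against (Jump, Jump): payoffs -9, -8 → best response Aggressive.
Bidder 2 against (Jump, Snipe): payoffs -3, 9 → best response Aggressive.
Bidder 3 against (Aggressive, Honest): payoffs -8, -6 → best response Snipe.
Bidder 3 against (Aggressive, Aggressive): payoffs -6, 9 → best response Snipe.
Bidder 3 against (Jump, Honest): payoffs -5, -4 → best response Snipe.
Bidder 3 against (Jump, Aggressive): payoffs -1, -8 → best response Jump.
No profile is a mutual best response for all players.

There is no pure-strategy Nash equilibrium.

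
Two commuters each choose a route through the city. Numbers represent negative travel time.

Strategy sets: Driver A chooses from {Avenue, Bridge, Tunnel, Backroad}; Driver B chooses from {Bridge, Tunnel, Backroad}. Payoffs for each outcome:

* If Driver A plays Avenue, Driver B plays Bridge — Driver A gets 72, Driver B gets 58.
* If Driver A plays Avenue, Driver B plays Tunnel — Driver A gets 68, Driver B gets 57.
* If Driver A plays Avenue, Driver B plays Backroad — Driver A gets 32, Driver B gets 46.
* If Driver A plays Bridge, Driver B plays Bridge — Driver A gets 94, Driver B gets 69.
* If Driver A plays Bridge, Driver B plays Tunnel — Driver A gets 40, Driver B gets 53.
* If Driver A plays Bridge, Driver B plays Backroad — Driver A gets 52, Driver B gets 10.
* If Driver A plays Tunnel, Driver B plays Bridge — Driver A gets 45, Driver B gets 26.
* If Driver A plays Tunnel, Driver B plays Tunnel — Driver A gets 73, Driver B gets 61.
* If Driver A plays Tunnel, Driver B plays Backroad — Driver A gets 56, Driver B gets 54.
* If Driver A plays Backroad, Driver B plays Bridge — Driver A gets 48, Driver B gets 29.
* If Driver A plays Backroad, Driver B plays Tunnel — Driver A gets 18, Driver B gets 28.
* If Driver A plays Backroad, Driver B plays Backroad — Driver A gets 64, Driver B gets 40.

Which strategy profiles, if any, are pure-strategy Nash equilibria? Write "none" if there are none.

Check each profile: it is a Nash equilibrium iff no player can strictly gain by switching unilaterally.
(Avenue, Bridge): Driver A can switch to Bridge (72 → 94). Not NE.
(Avenue, Tunnel): Driver A can switch to Tunnel (68 → 73). Not NE.
(Avenue, Backroad): Driver A can switch to Bridge (32 → 52). Not NE.
(Bridge, Bridge): Driver A gets 94, best alternative 72; Driver B gets 69, best alternative 53. No profitable deviation — NE.
(Bridge, Tunnel): Driver A can switch to Avenue (40 → 68). Not NE.
(Bridge, Backroad): Driver A can switch to Tunnel (52 → 56). Not NE.
(Tunnel, Bridge): Driver A can switch to Avenue (45 → 72). Not NE.
(Tunnel, Tunnel): Driver A gets 73, best alternative 68; Driver B gets 61, best alternative 54. No profitable deviation — NE.
(Tunnel, Backroad): Driver A can switch to Backroad (56 → 64). Not NE.
(Backroad, Bridge): Driver A can switch to Avenue (48 → 72). Not NE.
(Backroad, Tunnel): Driver A can switch to Avenue (18 → 68). Not NE.
(Backroad, Backroad): Driver A gets 64, best alternative 56; Driver B gets 40, best alternative 29. No profitable deviation — NE.

The pure Nash equilibria are (Bridge, Bridge) and (Tunnel, Tunnel) and (Backroad, Backroad).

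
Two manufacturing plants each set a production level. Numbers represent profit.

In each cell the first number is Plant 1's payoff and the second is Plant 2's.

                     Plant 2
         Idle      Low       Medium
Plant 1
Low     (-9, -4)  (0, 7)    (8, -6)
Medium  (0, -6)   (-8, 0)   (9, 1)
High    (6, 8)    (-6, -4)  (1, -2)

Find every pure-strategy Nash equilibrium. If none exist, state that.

(Low, Idle): Plant 1 can switch to Medium (-9 → 0). Not NE.
(Low, Low): Plant 1 gets 0, best alternative -6; Plant 2 gets 7, best alternative -4. No profitable deviation — NE.
(Low, Medium): Plant 1 can switch to Medium (8 → 9). Not NE.
(Medium, Idle): Plant 1 can switch to High (0 → 6). Not NE.
(Medium, Low): Plant 1 can switch to Low (-8 → 0). Not NE.
(Medium, Medium): Plant 1 gets 9, best alternative 8; Plant 2 gets 1, best alternative 0. No profitable deviation — NE.
(High, Idle): Plant 1 gets 6, best alternative 0; Plant 2 gets 8, best alternative -2. No profitable deviation — NE.
(High, Low): Plant 1 can switch to Low (-6 → 0). Not NE.
(High, Medium): Plant 1 can switch to Low (1 → 8). Not NE.

The pure Nash equilibria are (Low, Low) and (Medium, Medium) and (High, Idle).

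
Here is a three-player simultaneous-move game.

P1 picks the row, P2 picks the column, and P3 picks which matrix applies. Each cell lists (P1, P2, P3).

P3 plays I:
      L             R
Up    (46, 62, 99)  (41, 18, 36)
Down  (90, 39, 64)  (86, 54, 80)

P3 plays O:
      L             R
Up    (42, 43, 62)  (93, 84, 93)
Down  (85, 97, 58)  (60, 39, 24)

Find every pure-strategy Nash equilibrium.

(Up, R, O) and (Down, R, I)

(Up, L, I): P1 can switch to Down (46 → 90). Not NE.
(Up, L, O): P1 can switch to Down (42 → 85). Not NE.
(Up, R, I): P1 can switch to Down (41 → 86). Not NE.
(Up, R, O): P1 gets 93, best alternative 60; P2 gets 84, best alternative 43; P3 gets 93, best alternative 36. No profitable deviation — NE.
(Down, L, I): P2 can switch to R (39 → 54). Not NE.
(Down, L, O): P3 can switch to I (58 → 64). Not NE.
(Down, R, I): P1 gets 86, best alternative 41; P2 gets 54, best alternative 39; P3 gets 80, best alternative 24. No profitable deviation — NE.
(Down, R, O): P1 can switch to Up (60 → 93). Not NE.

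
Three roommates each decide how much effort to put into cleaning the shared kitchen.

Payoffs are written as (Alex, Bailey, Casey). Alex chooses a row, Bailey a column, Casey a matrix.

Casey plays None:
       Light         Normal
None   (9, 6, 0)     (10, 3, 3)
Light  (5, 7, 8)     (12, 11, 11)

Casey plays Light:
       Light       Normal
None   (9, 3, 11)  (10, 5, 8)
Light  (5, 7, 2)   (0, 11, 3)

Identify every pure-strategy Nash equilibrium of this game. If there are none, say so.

For each strategy profile, look for a profitable unilateral deviation.
(None, Light, None): Casey can switch to Light (0 → 11). Not NE.
(None, Light, Light): Bailey can switch to Normal (3 → 5). Not NE.
(None, Normal, None): Alex can switch to Light (10 → 12). Not NE.
(None, Normal, Light): Alex gets 10, best alternative 0; Bailey gets 5, best alternative 3; Casey gets 8, best alternative 3. No profitable deviation — NE.
(Light, Light, None): Alex can switch to None (5 → 9). Not NE.
(Light, Light, Light): Alex can switch to None (5 → 9). Not NE.
(Light, Normal, None): Alex gets 12, best alternative 10; Bailey gets 11, best alternative 7; Casey gets 11, best alternative 3. No profitable deviation — NE.
(Light, Normal, Light): Alex can switch to None (0 → 10). Not NE.

Pure-strategy Nash equilibria: (None, Normal, Light), (Light, Normal, None)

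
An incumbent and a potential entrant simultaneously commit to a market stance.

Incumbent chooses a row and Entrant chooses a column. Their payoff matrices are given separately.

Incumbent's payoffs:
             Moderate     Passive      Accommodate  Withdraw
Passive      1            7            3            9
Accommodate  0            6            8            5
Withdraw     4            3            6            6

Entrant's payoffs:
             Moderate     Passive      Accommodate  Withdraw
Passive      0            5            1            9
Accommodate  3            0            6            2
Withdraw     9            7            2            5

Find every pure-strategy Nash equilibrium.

For each player, find the best response to each opponent profile; mutual best responses are the pure NE.
Incumbent against Moderate: payoffs 1, 0, 4 → best response Withdraw.
Incumbent against Passive: payoffs 7, 6, 3 → best response Passive.
Incumbent against Accommodate: payoffs 3, 8, 6 → best response Accommodate.
Incumbent against Withdraw: payoffs 9, 5, 6 → best response Passive.
Entrant against Passive: payoffs 0, 5, 1, 9 → best response Withdraw.
Entrant against Accommodate: payoffs 3, 0, 6, 2 → best response Accommodate.
Entrant against Withdraw: payoffs 9, 7, 2, 5 → best response Moderate.
Mutual best responses: (Passive, Withdraw); (Accommodate, Accommodate); (Withdraw, Moderate).

(Passive, Withdraw); (Accommodate, Accommodate); (Withdraw, Moderate)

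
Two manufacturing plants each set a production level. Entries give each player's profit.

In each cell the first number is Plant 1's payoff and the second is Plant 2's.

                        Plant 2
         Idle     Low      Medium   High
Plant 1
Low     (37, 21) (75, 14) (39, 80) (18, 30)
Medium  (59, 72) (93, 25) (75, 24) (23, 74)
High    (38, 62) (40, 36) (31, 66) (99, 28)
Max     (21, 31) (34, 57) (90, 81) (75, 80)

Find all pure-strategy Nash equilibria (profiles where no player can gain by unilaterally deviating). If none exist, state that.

The unique pure-strategy Nash equilibrium is (Max, Medium).

Mark each player's best response to every combination of opponents' strategies; a profile where every player is best-responding is a pure Nash equilibrium.
Plant 1 against Idle: payoffs 37, 59, 38, 21 → best response Medium.
Plant 1 against Low: payoffs 75, 93, 40, 34 → best response Medium.
Plant 1 against Medium: payoffs 39, 75, 31, 90 → best response Max.
Plant 1 against High: payoffs 18, 23, 99, 75 → best response High.
Plant 2 against Low: payoffs 21, 14, 80, 30 → best response Medium.
Plant 2 against Medium: payoffs 72, 25, 24, 74 → best response High.
Plant 2 against High: payoffs 62, 36, 66, 28 → best response Medium.
Plant 2 against Max: payoffs 31, 57, 81, 80 → best response Medium.
Mutual best responses: (Max, Medium).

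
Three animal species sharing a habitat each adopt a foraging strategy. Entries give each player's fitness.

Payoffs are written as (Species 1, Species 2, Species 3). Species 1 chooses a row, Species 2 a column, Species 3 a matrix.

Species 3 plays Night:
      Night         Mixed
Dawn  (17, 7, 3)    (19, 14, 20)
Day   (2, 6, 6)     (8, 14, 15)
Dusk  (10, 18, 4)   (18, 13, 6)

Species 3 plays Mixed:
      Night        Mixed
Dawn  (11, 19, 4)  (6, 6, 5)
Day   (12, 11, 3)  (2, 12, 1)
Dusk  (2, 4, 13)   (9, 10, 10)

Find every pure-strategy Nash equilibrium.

Pure-strategy Nash equilibria: (Dawn, Mixed, Night), (Dusk, Mixed, Mixed)

(Dawn, Night, Night): Species 2 can switch to Mixed (7 → 14). Not NE.
(Dawn, Night, Mixed): Species 1 can switch to Day (11 → 12). Not NE.
(Dawn, Mixed, Night): Species 1 gets 19, best alternative 18; Species 2 gets 14, best alternative 7; Species 3 gets 20, best alternative 5. No profitable deviation — NE.
(Dawn, Mixed, Mixed): Species 1 can switch to Dusk (6 → 9). Not NE.
(Day, Night, Night): Species 1 can switch to Dawn (2 → 17). Not NE.
(Day, Night, Mixed): Species 2 can switch to Mixed (11 → 12). Not NE.
(Day, Mixed, Night): Species 1 can switch to Dawn (8 → 19). Not NE.
(Day, Mixed, Mixed): Species 1 can switch to Dawn (2 → 6). Not NE.
(Dusk, Night, Night): Species 1 can switch to Dawn (10 → 17). Not NE.
(Dusk, Night, Mixed): Species 1 can switch to Dawn (2 → 11). Not NE.
(Dusk, Mixed, Night): Species 1 can switch to Dawn (18 → 19). Not NE.
(Dusk, Mixed, Mixed): Species 1 gets 9, best alternative 6; Species 2 gets 10, best alternative 4; Species 3 gets 10, best alternative 6. No profitable deviation — NE.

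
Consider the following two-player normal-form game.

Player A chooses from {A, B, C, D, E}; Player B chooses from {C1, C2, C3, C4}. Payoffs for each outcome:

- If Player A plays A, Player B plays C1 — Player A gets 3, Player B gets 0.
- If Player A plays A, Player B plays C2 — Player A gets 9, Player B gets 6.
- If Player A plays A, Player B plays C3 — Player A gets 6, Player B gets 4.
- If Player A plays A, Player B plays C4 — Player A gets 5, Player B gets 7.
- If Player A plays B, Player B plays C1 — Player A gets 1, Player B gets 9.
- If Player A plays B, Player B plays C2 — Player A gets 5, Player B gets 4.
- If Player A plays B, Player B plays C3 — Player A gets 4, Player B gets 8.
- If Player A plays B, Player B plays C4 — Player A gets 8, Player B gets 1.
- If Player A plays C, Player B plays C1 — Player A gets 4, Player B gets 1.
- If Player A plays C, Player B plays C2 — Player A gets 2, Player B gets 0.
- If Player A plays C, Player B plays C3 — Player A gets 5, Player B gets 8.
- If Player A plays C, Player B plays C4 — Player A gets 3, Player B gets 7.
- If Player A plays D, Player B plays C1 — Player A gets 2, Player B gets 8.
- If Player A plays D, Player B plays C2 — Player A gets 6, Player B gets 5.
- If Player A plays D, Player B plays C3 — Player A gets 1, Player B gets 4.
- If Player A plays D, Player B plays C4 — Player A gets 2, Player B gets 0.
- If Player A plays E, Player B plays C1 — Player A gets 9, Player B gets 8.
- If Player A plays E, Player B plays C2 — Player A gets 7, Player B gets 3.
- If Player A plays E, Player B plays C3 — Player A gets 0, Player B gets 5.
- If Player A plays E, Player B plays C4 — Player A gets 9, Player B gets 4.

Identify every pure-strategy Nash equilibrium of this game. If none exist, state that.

(E, C1)

For each player, find the best response to each opponent profile; mutual best responses are the pure NE.
Player A against C1: payoffs 3, 1, 4, 2, 9 → best response E.
Player A against C2: payoffs 9, 5, 2, 6, 7 → best response A.
Player A against C3: payoffs 6, 4, 5, 1, 0 → best response A.
Player A against C4: payoffs 5, 8, 3, 2, 9 → best response E.
Player B against A: payoffs 0, 6, 4, 7 → best response C4.
Player B against B: payoffs 9, 4, 8, 1 → best response C1.
Player B against C: payoffs 1, 0, 8, 7 → best response C3.
Player B against D: payoffs 8, 5, 4, 0 → best response C1.
Player B against E: payoffs 8, 3, 5, 4 → best response C1.
Mutual best responses: (E, C1).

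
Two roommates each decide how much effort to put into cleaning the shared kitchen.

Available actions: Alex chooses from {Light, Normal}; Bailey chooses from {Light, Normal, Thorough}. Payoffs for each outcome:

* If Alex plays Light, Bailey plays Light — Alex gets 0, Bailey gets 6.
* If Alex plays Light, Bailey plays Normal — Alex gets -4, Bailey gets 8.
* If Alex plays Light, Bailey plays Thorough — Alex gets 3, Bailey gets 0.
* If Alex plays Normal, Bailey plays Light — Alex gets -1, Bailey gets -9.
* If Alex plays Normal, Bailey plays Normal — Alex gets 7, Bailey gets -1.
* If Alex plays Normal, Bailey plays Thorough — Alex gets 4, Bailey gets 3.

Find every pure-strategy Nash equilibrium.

(Light, Light): Bailey can switch to Normal (6 → 8). Not NE.
(Light, Normal): Alex can switch to Normal (-4 → 7). Not NE.
(Light, Thorough): Alex can switch to Normal (3 → 4). Not NE.
(Normal, Light): Alex can switch to Light (-1 → 0). Not NE.
(Normal, Normal): Bailey can switch to Thorough (-1 → 3). Not NE.
(Normal, Thorough): Alex gets 4, best alternative 3; Bailey gets 3, best alternative -1. No profitable deviation — NE.

Pure NE: (Normal, Thorough)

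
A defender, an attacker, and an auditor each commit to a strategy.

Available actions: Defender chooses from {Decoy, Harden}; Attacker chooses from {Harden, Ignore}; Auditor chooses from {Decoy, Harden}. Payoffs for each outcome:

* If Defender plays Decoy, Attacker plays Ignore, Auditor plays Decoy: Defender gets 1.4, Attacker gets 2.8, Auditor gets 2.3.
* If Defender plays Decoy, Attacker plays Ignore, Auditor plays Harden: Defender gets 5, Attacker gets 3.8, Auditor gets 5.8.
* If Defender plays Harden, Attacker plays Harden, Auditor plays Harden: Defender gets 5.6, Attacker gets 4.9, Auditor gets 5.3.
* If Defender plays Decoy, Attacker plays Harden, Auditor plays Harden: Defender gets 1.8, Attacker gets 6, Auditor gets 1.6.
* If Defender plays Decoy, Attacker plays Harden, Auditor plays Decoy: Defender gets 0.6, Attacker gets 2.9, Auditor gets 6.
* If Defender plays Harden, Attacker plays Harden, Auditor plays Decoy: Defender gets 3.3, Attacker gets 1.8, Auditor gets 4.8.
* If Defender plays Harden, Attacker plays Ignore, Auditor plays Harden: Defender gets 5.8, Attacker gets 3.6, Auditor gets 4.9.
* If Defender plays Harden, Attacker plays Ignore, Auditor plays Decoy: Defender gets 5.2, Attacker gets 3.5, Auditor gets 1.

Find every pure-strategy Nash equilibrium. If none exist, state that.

(Decoy, Harden, Decoy): Defender can switch to Harden (0.6 → 3.3). Not NE.
(Decoy, Harden, Harden): Defender can switch to Harden (1.8 → 5.6). Not NE.
(Decoy, Ignore, Decoy): Defender can switch to Harden (1.4 → 5.2). Not NE.
(Decoy, Ignore, Harden): Defender can switch to Harden (5 → 5.8). Not NE.
(Harden, Harden, Decoy): Attacker can switch to Ignore (1.8 → 3.5). Not NE.
(Harden, Harden, Harden): Defender gets 5.6, best alternative 1.8; Attacker gets 4.9, best alternative 3.6; Auditor gets 5.3, best alternative 4.8. No profitable deviation — NE.
(Harden, Ignore, Decoy): Auditor can switch to Harden (1 → 4.9). Not NE.
(The remaining 1 profile has a profitable deviation by the same check.)

The unique pure-strategy Nash equilibrium is (Harden, Harden, Harden).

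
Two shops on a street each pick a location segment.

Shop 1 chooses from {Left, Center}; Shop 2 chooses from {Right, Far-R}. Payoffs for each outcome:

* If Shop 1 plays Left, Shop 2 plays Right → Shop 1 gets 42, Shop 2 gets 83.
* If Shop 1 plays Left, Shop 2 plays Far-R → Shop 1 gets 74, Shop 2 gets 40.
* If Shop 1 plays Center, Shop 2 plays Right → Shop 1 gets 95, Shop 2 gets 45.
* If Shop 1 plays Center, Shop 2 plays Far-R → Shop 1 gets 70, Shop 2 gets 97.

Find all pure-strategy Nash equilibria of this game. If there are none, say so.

none

(Left, Right): Shop 1 can switch to Center (42 → 95). Not NE.
(Left, Far-R): Shop 2 can switch to Right (40 → 83). Not NE.
(Center, Right): Shop 2 can switch to Far-R (45 → 97). Not NE.
(Center, Far-R): Shop 1 can switch to Left (70 → 74). Not NE.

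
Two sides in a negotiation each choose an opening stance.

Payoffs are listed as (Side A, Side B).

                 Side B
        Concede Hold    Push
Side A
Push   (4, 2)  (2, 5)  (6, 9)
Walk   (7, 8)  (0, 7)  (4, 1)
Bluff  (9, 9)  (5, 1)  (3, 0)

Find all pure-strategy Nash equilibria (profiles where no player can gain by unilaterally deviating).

The pure Nash equilibria are (Push, Push), (Bluff, Concede).

(Push, Concede): Side A can switch to Walk (4 → 7). Not NE.
(Push, Hold): Side A can switch to Bluff (2 → 5). Not NE.
(Push, Push): Side A gets 6, best alternative 4; Side B gets 9, best alternative 5. No profitable deviation — NE.
(Walk, Concede): Side A can switch to Bluff (7 → 9). Not NE.
(Walk, Hold): Side A can switch to Push (0 → 2). Not NE.
(Walk, Push): Side A can switch to Push (4 → 6). Not NE.
(Bluff, Concede): Side A gets 9, best alternative 7; Side B gets 9, best alternative 1. No profitable deviation — NE.
(Bluff, Hold): Side B can switch to Concede (1 → 9). Not NE.
(Bluff, Push): Side A can switch to Push (3 → 6). Not NE.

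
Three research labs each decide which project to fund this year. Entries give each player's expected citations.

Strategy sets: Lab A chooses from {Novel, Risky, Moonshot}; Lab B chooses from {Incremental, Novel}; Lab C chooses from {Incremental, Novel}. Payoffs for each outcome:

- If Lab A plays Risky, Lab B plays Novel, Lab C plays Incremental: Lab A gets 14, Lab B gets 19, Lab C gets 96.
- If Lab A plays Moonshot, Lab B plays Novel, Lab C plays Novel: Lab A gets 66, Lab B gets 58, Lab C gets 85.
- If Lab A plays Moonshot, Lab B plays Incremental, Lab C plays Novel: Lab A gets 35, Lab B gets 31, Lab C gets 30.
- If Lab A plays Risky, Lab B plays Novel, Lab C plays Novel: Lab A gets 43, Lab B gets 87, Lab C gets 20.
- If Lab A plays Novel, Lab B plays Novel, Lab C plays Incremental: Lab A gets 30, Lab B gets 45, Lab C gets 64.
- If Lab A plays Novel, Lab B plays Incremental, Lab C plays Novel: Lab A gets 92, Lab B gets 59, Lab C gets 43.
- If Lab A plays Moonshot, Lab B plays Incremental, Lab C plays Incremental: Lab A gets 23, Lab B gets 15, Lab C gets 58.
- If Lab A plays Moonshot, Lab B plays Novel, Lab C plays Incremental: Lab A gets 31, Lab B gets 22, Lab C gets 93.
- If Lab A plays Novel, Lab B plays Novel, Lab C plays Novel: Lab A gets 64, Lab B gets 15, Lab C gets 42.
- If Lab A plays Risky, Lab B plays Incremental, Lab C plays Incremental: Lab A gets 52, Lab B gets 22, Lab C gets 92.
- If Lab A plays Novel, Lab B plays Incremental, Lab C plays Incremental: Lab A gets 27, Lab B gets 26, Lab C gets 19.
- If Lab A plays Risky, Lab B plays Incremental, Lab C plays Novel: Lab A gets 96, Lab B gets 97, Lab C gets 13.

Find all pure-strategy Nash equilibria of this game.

(Novel, Incremental, Incremental): Lab A can switch to Risky (27 → 52). Not NE.
(Novel, Incremental, Novel): Lab A can switch to Risky (92 → 96). Not NE.
(Novel, Novel, Incremental): Lab A can switch to Moonshot (30 → 31). Not NE.
(Novel, Novel, Novel): Lab A can switch to Moonshot (64 → 66). Not NE.
(Risky, Incremental, Incremental): Lab A gets 52, best alternative 27; Lab B gets 22, best alternative 19; Lab C gets 92, best alternative 13. No profitable deviation — NE.
(Risky, Incremental, Novel): Lab C can switch to Incremental (13 → 92). Not NE.
(Risky, Novel, Incremental): Lab A can switch to Novel (14 → 30). Not NE.
(Risky, Novel, Novel): Lab A can switch to Novel (43 → 64). Not NE.
(Moonshot, Incremental, Incremental): Lab A can switch to Novel (23 → 27). Not NE.
(Moonshot, Novel, Incremental): Lab A gets 31, best alternative 30; Lab B gets 22, best alternative 15; Lab C gets 93, best alternative 85. No profitable deviation — NE.
(The remaining 2 profiles each have a profitable deviation by the same check.)

Pure-strategy Nash equilibria: (Risky, Incremental, Incremental), (Moonshot, Novel, Incremental)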